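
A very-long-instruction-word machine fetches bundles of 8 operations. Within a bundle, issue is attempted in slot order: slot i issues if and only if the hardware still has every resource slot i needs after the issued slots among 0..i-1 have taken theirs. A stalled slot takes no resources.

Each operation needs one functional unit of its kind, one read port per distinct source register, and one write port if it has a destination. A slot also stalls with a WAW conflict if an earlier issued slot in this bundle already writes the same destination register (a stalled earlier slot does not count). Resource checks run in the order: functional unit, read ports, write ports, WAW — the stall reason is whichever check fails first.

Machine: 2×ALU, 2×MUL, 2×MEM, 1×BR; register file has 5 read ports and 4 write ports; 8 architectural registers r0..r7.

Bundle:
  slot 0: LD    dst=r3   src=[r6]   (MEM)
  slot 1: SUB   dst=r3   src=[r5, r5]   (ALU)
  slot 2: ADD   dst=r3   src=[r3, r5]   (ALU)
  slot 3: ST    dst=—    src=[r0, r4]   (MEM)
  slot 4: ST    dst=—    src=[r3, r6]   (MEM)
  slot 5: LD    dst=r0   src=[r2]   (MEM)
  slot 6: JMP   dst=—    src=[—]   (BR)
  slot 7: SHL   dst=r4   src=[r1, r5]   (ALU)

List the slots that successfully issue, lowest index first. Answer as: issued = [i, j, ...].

issued = [0, 3, 6, 7]

#0 MEM src=r6 dispatched  <A:2 Mu:2 Ld:1 B:1 rd:4 wr:3>
#1 ALU src=r5,r5 held:WAW  <A:2 Mu:2 Ld:1 B:1 rd:4 wr:3>
#2 ALU src=r3,r5 held:WAW  <A:2 Mu:2 Ld:1 B:1 rd:4 wr:3>
#3 MEM src=r0,r4 dispatched  <A:2 Mu:2 Ld:0 B:1 rd:2 wr:3>
#4 MEM src=r3,r6 held:FU  <A:2 Mu:2 Ld:0 B:1 rd:2 wr:3>
#5 MEM src=r2 held:FU  <A:2 Mu:2 Ld:0 B:1 rd:2 wr:3>
#6 BR src=- dispatched  <A:2 Mu:2 Ld:0 B:0 rd:2 wr:3>
#7 ALU src=r1,r5 dispatched  <A:1 Mu:2 Ld:0 B:0 rd:0 wr:2>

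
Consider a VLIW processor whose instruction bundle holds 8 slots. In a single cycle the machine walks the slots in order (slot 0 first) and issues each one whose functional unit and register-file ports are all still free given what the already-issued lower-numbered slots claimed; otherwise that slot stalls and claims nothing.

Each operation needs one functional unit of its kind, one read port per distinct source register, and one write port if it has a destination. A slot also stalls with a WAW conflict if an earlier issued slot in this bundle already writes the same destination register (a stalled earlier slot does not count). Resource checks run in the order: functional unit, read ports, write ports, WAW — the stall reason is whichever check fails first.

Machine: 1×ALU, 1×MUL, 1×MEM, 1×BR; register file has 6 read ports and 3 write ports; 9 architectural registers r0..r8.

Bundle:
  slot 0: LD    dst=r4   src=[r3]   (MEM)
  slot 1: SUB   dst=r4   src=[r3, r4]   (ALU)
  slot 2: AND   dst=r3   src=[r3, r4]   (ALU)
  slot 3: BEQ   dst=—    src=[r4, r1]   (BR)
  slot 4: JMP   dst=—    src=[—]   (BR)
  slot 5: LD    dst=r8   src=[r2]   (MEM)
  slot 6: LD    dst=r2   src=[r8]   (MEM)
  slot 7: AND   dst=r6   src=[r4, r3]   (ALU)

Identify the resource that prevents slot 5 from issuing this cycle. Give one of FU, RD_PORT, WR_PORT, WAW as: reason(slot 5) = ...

reason(slot 5) = FU

#0 MEM src=r3 dispatched  <A:1 Mu:1 Ld:0 B:1 rd:5 wr:2>
#1 ALU src=r3,r4 held:WAW  <A:1 Mu:1 Ld:0 B:1 rd:5 wr:2>
#2 ALU src=r3,r4 dispatched  <A:0 Mu:1 Ld:0 B:1 rd:3 wr:1>
#3 BR src=r4,r1 dispatched  <A:0 Mu:1 Ld:0 B:0 rd:1 wr:1>
#4 BR src=- held:FU  <A:0 Mu:1 Ld:0 B:0 rd:1 wr:1>
#5 MEM src=r2 held:FU  <A:0 Mu:1 Ld:0 B:0 rd:1 wr:1>
#6 MEM src=r8 held:FU  <A:0 Mu:1 Ld:0 B:0 rd:1 wr:1>
#7 ALU src=r4,r3 held:FU  <A:0 Mu:1 Ld:0 B:0 rd:1 wr:1>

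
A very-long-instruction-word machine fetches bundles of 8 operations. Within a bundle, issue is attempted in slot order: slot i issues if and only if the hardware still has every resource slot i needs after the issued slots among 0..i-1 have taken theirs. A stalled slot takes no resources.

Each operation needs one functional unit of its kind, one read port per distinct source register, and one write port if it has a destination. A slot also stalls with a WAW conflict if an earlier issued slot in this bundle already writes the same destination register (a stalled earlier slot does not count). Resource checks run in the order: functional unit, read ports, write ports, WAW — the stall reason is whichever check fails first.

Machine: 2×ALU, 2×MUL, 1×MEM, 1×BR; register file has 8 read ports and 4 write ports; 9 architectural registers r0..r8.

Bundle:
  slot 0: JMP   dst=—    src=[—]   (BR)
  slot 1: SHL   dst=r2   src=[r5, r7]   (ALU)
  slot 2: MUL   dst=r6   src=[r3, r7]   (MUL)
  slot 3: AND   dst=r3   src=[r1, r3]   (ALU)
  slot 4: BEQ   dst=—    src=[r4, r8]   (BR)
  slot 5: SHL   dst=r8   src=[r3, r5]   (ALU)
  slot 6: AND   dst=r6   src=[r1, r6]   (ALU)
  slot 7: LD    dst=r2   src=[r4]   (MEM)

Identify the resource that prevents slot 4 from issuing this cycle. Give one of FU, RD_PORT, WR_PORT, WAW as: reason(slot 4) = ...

reason(slot 4) = FU

[0] BR needs rd=0 wr=0: ok; after: ALU=2 MUL=2 MEM=1 BR=0, R=8, W=4
[1] ALU needs rd=2 wr=1: ok; after: ALU=1 MUL=2 MEM=1 BR=0, R=6, W=3
[2] MUL needs rd=2 wr=1: ok; after: ALU=1 MUL=1 MEM=1 BR=0, R=4, W=2
[3] ALU needs rd=2 wr=1: ok; after: ALU=0 MUL=1 MEM=1 BR=0, R=2, W=1
[4] BR needs rd=2 wr=0: FU; after: ALU=0 MUL=1 MEM=1 BR=0, R=2, W=1
[5] ALU needs rd=2 wr=1: FU; after: ALU=0 MUL=1 MEM=1 BR=0, R=2, W=1
[6] ALU needs rd=2 wr=1: FU; after: ALU=0 MUL=1 MEM=1 BR=0, R=2, W=1
[7] MEM needs rd=1 wr=1: WAW; after: ALU=0 MUL=1 MEM=1 BR=0, R=2, W=1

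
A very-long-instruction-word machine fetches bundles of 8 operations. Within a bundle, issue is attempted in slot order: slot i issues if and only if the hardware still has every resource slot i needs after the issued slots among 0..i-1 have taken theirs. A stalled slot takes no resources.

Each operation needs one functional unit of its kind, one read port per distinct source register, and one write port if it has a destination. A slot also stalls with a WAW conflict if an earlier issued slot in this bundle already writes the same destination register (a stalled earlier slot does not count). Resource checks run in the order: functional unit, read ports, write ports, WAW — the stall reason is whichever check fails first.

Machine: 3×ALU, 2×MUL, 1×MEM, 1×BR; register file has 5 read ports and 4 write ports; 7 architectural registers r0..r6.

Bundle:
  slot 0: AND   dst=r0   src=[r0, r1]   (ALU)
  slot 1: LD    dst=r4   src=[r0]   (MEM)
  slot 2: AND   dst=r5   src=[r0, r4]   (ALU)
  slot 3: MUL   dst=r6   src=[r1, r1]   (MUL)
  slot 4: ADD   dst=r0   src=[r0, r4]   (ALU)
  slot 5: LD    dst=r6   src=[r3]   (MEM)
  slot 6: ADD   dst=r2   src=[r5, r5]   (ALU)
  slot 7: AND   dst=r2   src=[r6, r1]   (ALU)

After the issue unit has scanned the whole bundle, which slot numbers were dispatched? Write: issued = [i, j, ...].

#0 ALU src=r0,r1 dispatched  <A:2 Mu:2 Ld:1 B:1 rd:3 wr:3>
#1 MEM src=r0 dispatched  <A:2 Mu:2 Ld:0 B:1 rd:2 wr:2>
#2 ALU src=r0,r4 dispatched  <A:1 Mu:2 Ld:0 B:1 rd:0 wr:1>
#3 MUL src=r1,r1 held:RD_PORT  <A:1 Mu:2 Ld:0 B:1 rd:0 wr:1>
#4 ALU src=r0,r4 held:RD_PORT  <A:1 Mu:2 Ld:0 B:1 rd:0 wr:1>
#5 MEM src=r3 held:FU  <A:1 Mu:2 Ld:0 B:1 rd:0 wr:1>
#6 ALU src=r5,r5 held:RD_PORT  <A:1 Mu:2 Ld:0 B:1 rd:0 wr:1>
#7 ALU src=r6,r1 held:RD_PORT  <A:1 Mu:2 Ld:0 B:1 rd:0 wr:1>

issued = [0, 1, 2]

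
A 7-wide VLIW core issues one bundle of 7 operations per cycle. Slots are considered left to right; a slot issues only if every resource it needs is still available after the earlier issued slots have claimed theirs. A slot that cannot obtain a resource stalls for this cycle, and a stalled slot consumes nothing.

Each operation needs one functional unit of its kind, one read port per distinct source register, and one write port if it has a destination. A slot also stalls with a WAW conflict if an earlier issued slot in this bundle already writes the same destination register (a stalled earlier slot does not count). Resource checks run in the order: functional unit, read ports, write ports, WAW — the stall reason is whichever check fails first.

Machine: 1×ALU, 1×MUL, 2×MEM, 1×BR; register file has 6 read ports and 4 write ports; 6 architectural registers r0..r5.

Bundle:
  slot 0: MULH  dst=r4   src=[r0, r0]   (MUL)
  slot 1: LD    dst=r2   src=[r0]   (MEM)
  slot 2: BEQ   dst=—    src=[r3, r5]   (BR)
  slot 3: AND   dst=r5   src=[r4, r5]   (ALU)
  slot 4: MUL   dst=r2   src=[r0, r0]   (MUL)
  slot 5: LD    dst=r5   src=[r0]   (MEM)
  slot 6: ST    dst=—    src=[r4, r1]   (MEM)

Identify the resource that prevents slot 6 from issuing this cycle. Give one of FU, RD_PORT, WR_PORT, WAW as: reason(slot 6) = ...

reason(slot 6) = RD_PORT

  0. MUL→r4 ⇒ go  {1A/0Mu/2Ld/1B | 5r 3w}
  1. MEM→r2 ⇒ go  {1A/0Mu/1Ld/1B | 4r 2w}
  2. BR ⇒ go  {1A/0Mu/1Ld/0B | 2r 2w}
  3. ALU→r5 ⇒ go  {0A/0Mu/1Ld/0B | 0r 1w}
  4. MUL→r2 ⇒ no(FU)  {0A/0Mu/1Ld/0B | 0r 1w}
  5. MEM→r5 ⇒ no(RD_PORT)  {0A/0Mu/1Ld/0B | 0r 1w}
  6. MEM ⇒ no(RD_PORT)  {0A/0Mu/1Ld/0B | 0r 1w}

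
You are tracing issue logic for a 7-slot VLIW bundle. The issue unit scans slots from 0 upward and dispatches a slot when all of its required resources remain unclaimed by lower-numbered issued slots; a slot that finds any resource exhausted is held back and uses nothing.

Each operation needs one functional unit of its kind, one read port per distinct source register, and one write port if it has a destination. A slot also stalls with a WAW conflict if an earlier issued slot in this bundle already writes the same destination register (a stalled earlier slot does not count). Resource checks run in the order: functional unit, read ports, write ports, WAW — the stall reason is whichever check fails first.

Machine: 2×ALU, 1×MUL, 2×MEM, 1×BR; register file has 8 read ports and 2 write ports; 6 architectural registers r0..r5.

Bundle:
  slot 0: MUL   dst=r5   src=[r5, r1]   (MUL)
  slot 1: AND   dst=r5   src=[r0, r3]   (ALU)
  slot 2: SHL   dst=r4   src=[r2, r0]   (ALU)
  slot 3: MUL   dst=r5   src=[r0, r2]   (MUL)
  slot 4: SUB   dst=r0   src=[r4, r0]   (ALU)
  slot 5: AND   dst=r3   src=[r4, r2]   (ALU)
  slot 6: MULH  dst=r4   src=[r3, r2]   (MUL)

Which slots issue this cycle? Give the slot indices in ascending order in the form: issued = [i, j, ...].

[0] MUL needs rd=2 wr=1: ok; after: ALU=2 MUL=0 MEM=2 BR=1, R=6, W=1
[1] ALU needs rd=2 wr=1: WAW; after: ALU=2 MUL=0 MEM=2 BR=1, R=6, W=1
[2] ALU needs rd=2 wr=1: ok; after: ALU=1 MUL=0 MEM=2 BR=1, R=4, W=0
[3] MUL needs rd=2 wr=1: FU; after: ALU=1 MUL=0 MEM=2 BR=1, R=4, W=0
[4] ALU needs rd=2 wr=1: WR_PORT; after: ALU=1 MUL=0 MEM=2 BR=1, R=4, W=0
[5] ALU needs rd=2 wr=1: WR_PORT; after: ALU=1 MUL=0 MEM=2 BR=1, R=4, W=0
[6] MUL needs rd=2 wr=1: FU; after: ALU=1 MUL=0 MEM=2 BR=1, R=4, W=0

issued = [0, 2]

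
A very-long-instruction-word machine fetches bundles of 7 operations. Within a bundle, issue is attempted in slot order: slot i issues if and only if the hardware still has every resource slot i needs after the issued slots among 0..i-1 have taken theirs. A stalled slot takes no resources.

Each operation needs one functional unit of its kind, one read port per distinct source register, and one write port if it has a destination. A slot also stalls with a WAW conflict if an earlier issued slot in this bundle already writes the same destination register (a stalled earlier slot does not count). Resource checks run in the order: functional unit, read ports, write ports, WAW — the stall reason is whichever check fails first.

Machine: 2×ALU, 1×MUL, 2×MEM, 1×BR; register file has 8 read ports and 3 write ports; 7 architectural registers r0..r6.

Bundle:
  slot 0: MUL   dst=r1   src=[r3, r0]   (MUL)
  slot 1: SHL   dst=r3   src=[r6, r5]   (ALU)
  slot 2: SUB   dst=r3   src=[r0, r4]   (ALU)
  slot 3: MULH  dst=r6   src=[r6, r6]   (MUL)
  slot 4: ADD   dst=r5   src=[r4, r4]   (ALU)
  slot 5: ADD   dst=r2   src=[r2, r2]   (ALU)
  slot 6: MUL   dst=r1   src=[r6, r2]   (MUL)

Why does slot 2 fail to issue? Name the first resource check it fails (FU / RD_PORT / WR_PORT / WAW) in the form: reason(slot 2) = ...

reason(slot 2) = WAW

#0 MUL src=r3,r0 dispatched  <A:2 Mu:0 Ld:2 B:1 rd:6 wr:2>
#1 ALU src=r6,r5 dispatched  <A:1 Mu:0 Ld:2 B:1 rd:4 wr:1>
#2 ALU src=r0,r4 held:WAW  <A:1 Mu:0 Ld:2 B:1 rd:4 wr:1>
#3 MUL src=r6,r6 held:FU  <A:1 Mu:0 Ld:2 B:1 rd:4 wr:1>
#4 ALU src=r4,r4 dispatched  <A:0 Mu:0 Ld:2 B:1 rd:3 wr:0>
#5 ALU src=r2,r2 held:FU  <A:0 Mu:0 Ld:2 B:1 rd:3 wr:0>
#6 MUL src=r6,r2 held:FU  <A:0 Mu:0 Ld:2 B:1 rd:3 wr:0>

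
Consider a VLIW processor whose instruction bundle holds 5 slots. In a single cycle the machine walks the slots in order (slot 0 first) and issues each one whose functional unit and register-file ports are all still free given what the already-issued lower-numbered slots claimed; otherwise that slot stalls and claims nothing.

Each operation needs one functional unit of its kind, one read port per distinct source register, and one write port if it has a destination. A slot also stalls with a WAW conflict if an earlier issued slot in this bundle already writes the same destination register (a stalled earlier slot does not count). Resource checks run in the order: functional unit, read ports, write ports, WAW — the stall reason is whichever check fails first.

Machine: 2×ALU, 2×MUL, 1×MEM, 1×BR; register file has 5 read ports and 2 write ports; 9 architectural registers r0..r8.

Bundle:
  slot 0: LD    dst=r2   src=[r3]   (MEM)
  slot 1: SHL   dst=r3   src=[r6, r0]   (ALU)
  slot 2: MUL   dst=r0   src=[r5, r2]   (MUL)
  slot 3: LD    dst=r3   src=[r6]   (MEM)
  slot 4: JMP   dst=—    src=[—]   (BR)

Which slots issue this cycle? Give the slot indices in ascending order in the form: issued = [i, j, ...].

  0. MEM→r2 ⇒ go  {2A/2Mu/0Ld/1B | 4r 1w}
  1. ALU→r3 ⇒ go  {1A/2Mu/0Ld/1B | 2r 0w}
  2. MUL→r0 ⇒ no(WR_PORT)  {1A/2Mu/0Ld/1B | 2r 0w}
  3. MEM→r3 ⇒ no(FU)  {1A/2Mu/0Ld/1B | 2r 0w}
  4. BR ⇒ go  {1A/2Mu/0Ld/0B | 2r 0w}

issued = [0, 1, 4]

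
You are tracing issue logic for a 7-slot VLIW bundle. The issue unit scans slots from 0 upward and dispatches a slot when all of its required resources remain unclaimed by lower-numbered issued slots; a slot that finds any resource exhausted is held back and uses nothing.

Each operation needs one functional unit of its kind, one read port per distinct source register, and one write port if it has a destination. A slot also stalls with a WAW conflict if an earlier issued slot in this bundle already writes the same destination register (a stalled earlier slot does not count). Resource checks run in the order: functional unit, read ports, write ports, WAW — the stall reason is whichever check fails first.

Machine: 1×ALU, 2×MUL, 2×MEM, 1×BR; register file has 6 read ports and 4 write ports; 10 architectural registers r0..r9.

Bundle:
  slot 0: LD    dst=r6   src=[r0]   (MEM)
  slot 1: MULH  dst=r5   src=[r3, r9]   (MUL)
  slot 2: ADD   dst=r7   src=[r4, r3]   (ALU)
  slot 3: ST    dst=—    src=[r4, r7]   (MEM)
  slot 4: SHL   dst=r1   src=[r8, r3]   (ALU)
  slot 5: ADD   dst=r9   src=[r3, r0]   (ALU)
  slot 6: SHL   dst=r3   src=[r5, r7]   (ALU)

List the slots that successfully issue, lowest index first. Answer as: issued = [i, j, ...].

issued = [0, 1, 2]

(0) want 1×MEM +1rd +1wr — yes → AL1|MU2|ME1|BR1|rd5|wr3
(1) want 1×MUL +2rd +1wr — yes → AL1|MU1|ME1|BR1|rd3|wr2
(2) want 1×ALU +2rd +1wr — yes → AL0|MU1|ME1|BR1|rd1|wr1
(3) want 1×MEM +2rd +0wr — RD_PORT → AL0|MU1|ME1|BR1|rd1|wr1
(4) want 1×ALU +2rd +1wr — FU → AL0|MU1|ME1|BR1|rd1|wr1
(5) want 1×ALU +2rd +1wr — FU → AL0|MU1|ME1|BR1|rd1|wr1
(6) want 1×ALU +2rd +1wr — FU → AL0|MU1|ME1|BR1|rd1|wr1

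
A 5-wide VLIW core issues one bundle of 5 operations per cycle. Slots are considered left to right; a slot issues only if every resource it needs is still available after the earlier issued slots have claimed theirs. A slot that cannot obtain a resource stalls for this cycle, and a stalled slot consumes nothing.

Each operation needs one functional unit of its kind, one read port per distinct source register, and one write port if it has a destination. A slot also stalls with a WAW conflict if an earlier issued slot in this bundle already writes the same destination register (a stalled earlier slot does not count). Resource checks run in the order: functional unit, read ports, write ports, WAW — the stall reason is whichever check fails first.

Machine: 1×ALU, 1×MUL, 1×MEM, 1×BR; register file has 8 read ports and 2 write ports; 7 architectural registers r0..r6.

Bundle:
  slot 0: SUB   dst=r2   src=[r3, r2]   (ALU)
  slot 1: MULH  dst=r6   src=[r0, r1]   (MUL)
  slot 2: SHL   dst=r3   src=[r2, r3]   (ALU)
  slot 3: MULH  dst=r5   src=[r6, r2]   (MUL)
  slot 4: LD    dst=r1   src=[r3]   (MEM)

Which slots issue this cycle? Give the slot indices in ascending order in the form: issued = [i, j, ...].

issued = [0, 1]

slot 0 (ALU): ISSUE — free A0,Mu1,Ld1,B1 rp6 wp1
slot 1 (MUL): ISSUE — free A0,Mu0,Ld1,B1 rp4 wp0
slot 2 (ALU): stall FU — free A0,Mu0,Ld1,B1 rp4 wp0
slot 3 (MUL): stall FU — free A0,Mu0,Ld1,B1 rp4 wp0
slot 4 (MEM): stall WR_PORT — free A0,Mu0,Ld1,B1 rp4 wp0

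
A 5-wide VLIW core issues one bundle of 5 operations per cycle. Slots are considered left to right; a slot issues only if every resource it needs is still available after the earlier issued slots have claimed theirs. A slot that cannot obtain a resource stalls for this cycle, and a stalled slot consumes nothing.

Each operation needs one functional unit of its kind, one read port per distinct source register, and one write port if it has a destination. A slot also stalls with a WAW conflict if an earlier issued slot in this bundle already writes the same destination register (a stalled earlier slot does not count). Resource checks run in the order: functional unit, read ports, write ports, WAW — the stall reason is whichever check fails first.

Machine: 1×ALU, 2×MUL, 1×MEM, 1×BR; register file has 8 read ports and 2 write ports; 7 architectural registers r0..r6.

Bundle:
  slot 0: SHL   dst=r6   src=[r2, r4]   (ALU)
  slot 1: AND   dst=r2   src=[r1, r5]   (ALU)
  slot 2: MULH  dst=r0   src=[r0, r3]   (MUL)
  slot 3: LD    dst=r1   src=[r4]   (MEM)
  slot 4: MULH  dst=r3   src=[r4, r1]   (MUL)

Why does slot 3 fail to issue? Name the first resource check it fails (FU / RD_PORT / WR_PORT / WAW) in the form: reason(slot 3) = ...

reason(slot 3) = WR_PORT

slot 0 (ALU): ISSUE — free A0,Mu2,Ld1,B1 rp6 wp1
slot 1 (ALU): stall FU — free A0,Mu2,Ld1,B1 rp6 wp1
slot 2 (MUL): ISSUE — free A0,Mu1,Ld1,B1 rp4 wp0
slot 3 (MEM): stall WR_PORT — free A0,Mu1,Ld1,B1 rp4 wp0
slot 4 (MUL): stall WR_PORT — free A0,Mu1,Ld1,B1 rp4 wp0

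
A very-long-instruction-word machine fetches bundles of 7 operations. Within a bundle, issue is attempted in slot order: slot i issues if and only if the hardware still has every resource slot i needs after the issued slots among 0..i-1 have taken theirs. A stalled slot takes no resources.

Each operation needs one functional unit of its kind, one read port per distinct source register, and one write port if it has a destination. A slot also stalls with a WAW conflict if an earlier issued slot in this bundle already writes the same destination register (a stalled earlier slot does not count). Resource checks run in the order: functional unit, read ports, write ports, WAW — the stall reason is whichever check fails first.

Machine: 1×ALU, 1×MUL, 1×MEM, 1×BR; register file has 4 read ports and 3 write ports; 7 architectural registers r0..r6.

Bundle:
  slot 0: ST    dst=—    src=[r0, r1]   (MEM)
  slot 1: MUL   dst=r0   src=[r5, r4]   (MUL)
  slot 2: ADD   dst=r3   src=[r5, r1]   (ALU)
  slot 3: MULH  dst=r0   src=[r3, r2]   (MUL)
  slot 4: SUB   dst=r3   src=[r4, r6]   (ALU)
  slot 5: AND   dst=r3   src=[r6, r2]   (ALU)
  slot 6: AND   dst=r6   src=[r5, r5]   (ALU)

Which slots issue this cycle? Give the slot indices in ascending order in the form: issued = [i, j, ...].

  0. MEM ⇒ go  {1A/1Mu/0Ld/1B | 2r 3w}
  1. MUL→r0 ⇒ go  {1A/0Mu/0Ld/1B | 0r 2w}
  2. ALU→r3 ⇒ no(RD_PORT)  {1A/0Mu/0Ld/1B | 0r 2w}
  3. MUL→r0 ⇒ no(FU)  {1A/0Mu/0Ld/1B | 0r 2w}
  4. ALU→r3 ⇒ no(RD_PORT)  {1A/0Mu/0Ld/1B | 0r 2w}
  5. ALU→r3 ⇒ no(RD_PORT)  {1A/0Mu/0Ld/1B | 0r 2w}
  6. ALU→r6 ⇒ no(RD_PORT)  {1A/0Mu/0Ld/1B | 0r 2w}

issued = [0, 1]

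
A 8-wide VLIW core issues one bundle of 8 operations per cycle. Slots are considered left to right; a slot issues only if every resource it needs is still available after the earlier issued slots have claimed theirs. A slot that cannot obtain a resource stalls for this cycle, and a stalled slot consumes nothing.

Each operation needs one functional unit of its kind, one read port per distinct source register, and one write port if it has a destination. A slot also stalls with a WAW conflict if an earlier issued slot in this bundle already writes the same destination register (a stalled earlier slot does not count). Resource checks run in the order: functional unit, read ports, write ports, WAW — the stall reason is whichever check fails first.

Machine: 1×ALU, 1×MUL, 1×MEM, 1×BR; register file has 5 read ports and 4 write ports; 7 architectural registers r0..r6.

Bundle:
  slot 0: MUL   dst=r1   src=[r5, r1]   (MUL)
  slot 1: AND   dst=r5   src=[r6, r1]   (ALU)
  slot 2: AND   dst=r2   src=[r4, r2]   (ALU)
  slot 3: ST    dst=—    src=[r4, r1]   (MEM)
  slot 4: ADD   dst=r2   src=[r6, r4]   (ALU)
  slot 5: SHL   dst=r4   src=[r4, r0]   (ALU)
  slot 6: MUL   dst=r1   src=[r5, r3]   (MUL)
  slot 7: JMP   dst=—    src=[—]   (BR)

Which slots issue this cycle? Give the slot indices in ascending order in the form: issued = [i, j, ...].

issued = [0, 1, 7]

  0. MUL→r1 ⇒ go  {1A/0Mu/1Ld/1B | 3r 3w}
  1. ALU→r5 ⇒ go  {0A/0Mu/1Ld/1B | 1r 2w}
  2. ALU→r2 ⇒ no(FU)  {0A/0Mu/1Ld/1B | 1r 2w}
  3. MEM ⇒ no(RD_PORT)  {0A/0Mu/1Ld/1B | 1r 2w}
  4. ALU→r2 ⇒ no(FU)  {0A/0Mu/1Ld/1B | 1r 2w}
  5. ALU→r4 ⇒ no(FU)  {0A/0Mu/1Ld/1B | 1r 2w}
  6. MUL→r1 ⇒ no(FU)  {0A/0Mu/1Ld/1B | 1r 2w}
  7. BR ⇒ go  {0A/0Mu/1Ld/0B | 1r 2w}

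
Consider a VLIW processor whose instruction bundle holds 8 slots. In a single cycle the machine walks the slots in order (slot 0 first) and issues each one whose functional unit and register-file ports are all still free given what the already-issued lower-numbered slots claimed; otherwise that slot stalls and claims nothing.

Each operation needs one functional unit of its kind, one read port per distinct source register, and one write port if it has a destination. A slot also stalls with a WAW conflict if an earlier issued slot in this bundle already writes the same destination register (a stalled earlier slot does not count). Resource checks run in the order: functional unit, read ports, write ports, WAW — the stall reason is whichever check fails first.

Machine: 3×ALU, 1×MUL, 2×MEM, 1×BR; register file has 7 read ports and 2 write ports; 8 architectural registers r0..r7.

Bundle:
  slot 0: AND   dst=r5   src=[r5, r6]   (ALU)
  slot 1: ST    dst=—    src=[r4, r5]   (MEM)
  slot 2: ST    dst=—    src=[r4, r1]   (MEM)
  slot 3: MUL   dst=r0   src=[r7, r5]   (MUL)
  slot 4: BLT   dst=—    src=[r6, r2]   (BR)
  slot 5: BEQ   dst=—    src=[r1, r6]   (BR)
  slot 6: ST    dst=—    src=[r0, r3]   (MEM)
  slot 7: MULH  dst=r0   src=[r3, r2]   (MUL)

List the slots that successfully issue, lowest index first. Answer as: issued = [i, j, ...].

issued = [0, 1, 2]

#0 ALU src=r5,r6 dispatched  <A:2 Mu:1 Ld:2 B:1 rd:5 wr:1>
#1 MEM src=r4,r5 dispatched  <A:2 Mu:1 Ld:1 B:1 rd:3 wr:1>
#2 MEM src=r4,r1 dispatched  <A:2 Mu:1 Ld:0 B:1 rd:1 wr:1>
#3 MUL src=r7,r5 held:RD_PORT  <A:2 Mu:1 Ld:0 B:1 rd:1 wr:1>
#4 BR src=r6,r2 held:RD_PORT  <A:2 Mu:1 Ld:0 B:1 rd:1 wr:1>
#5 BR src=r1,r6 held:RD_PORT  <A:2 Mu:1 Ld:0 B:1 rd:1 wr:1>
#6 MEM src=r0,r3 held:FU  <A:2 Mu:1 Ld:0 B:1 rd:1 wr:1>
#7 MUL src=r3,r2 held:RD_PORT  <A:2 Mu:1 Ld:0 B:1 rd:1 wr:1>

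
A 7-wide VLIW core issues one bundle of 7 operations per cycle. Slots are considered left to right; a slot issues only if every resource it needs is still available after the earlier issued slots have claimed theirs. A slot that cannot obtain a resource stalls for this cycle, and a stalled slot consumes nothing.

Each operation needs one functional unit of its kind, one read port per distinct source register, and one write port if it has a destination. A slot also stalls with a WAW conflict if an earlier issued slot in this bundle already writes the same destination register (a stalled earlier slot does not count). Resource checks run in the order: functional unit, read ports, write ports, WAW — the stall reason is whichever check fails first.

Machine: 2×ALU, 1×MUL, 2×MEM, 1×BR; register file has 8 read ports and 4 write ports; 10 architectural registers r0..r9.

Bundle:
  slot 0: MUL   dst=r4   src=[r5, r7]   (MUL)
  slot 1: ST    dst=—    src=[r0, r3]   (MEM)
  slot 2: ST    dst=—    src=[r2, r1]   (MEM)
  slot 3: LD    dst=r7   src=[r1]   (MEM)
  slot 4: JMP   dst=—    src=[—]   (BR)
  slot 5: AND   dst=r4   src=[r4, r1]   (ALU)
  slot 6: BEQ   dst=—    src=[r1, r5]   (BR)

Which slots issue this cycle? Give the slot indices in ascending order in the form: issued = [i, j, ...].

issued = [0, 1, 2, 4]

slot 0 (MUL): ISSUE — free A2,Mu0,Ld2,B1 rp6 wp3
slot 1 (MEM): ISSUE — free A2,Mu0,Ld1,B1 rp4 wp3
slot 2 (MEM): ISSUE — free A2,Mu0,Ld0,B1 rp2 wp3
slot 3 (MEM): stall FU — free A2,Mu0,Ld0,B1 rp2 wp3
slot 4 (BR): ISSUE — free A2,Mu0,Ld0,B0 rp2 wp3
slot 5 (ALU): stall WAW — free A2,Mu0,Ld0,B0 rp2 wp3
slot 6 (BR): stall FU — free A2,Mu0,Ld0,B0 rp2 wp3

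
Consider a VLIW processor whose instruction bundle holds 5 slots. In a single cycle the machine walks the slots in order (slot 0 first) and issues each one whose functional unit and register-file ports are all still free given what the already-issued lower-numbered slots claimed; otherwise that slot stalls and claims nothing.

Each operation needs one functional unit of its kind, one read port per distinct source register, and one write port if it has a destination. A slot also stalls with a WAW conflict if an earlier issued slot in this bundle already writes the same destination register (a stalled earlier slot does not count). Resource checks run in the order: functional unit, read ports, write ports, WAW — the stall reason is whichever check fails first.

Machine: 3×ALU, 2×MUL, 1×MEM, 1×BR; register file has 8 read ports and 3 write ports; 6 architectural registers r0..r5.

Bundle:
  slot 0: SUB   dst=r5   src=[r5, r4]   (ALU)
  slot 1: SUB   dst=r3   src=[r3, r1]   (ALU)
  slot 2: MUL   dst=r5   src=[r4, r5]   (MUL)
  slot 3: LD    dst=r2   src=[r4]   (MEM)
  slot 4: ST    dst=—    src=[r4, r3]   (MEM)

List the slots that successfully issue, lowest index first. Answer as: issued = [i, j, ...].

issued = [0, 1, 3]

[0] ALU needs rd=2 wr=1: ok; after: ALU=2 MUL=2 MEM=1 BR=1, R=6, W=2
[1] ALU needs rd=2 wr=1: ok; after: ALU=1 MUL=2 MEM=1 BR=1, R=4, W=1
[2] MUL needs rd=2 wr=1: WAW; after: ALU=1 MUL=2 MEM=1 BR=1, R=4, W=1
[3] MEM needs rd=1 wr=1: ok; after: ALU=1 MUL=2 MEM=0 BR=1, R=3, W=0
[4] MEM needs rd=2 wr=0: FU; after: ALU=1 MUL=2 MEM=0 BR=1, R=3, W=0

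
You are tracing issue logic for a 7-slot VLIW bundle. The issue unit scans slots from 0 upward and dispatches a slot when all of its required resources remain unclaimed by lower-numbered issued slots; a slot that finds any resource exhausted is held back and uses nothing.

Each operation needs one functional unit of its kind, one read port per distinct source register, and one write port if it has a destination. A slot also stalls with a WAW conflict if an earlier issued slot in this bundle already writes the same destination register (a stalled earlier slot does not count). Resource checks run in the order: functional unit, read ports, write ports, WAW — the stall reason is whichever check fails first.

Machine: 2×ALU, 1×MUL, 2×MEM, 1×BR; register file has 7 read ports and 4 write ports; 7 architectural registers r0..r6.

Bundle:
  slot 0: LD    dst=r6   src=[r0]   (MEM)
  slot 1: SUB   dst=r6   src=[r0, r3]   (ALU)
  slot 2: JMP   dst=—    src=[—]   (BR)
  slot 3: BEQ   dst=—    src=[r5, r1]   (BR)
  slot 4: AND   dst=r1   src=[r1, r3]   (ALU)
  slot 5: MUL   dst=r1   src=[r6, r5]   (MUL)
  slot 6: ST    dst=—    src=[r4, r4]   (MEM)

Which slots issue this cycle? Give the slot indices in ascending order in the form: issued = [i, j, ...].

[0] MEM needs rd=1 wr=1: ok; after: ALU=2 MUL=1 MEM=1 BR=1, R=6, W=3
[1] ALU needs rd=2 wr=1: WAW; after: ALU=2 MUL=1 MEM=1 BR=1, R=6, W=3
[2] BR needs rd=0 wr=0: ok; after: ALU=2 MUL=1 MEM=1 BR=0, R=6, W=3
[3] BR needs rd=2 wr=0: FU; after: ALU=2 MUL=1 MEM=1 BR=0, R=6, W=3
[4] ALU needs rd=2 wr=1: ok; after: ALU=1 MUL=1 MEM=1 BR=0, R=4, W=2
[5] MUL needs rd=2 wr=1: WAW; after: ALU=1 MUL=1 MEM=1 BR=0, R=4, W=2
[6] MEM needs rd=1 wr=0: ok; after: ALU=1 MUL=1 MEM=0 BR=0, R=3, W=2

issued = [0, 2, 4, 6]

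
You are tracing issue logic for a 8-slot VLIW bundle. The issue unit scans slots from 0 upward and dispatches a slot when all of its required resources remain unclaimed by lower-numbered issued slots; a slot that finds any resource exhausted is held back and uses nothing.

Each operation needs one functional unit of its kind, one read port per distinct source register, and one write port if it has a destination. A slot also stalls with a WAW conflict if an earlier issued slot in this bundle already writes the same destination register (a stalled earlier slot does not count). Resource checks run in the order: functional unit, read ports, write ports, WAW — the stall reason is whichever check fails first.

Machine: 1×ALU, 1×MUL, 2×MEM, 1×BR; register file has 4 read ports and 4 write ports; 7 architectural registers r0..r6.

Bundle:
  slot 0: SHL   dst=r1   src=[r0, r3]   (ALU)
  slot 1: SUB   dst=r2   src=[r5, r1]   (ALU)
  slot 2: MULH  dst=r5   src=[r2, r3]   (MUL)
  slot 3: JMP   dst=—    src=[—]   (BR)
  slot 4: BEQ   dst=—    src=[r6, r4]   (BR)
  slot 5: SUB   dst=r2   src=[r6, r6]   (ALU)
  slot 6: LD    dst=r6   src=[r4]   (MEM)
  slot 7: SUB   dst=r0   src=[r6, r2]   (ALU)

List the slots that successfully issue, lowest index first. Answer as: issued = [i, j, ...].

slot 0 (ALU): ISSUE — free A0,Mu1,Ld2,B1 rp2 wp3
slot 1 (ALU): stall FU — free A0,Mu1,Ld2,B1 rp2 wp3
slot 2 (MUL): ISSUE — free A0,Mu0,Ld2,B1 rp0 wp2
slot 3 (BR): ISSUE — free A0,Mu0,Ld2,B0 rp0 wp2
slot 4 (BR): stall FU — free A0,Mu0,Ld2,B0 rp0 wp2
slot 5 (ALU): stall FU — free A0,Mu0,Ld2,B0 rp0 wp2
slot 6 (MEM): stall RD_PORT — free A0,Mu0,Ld2,B0 rp0 wp2
slot 7 (ALU): stall FU — free A0,Mu0,Ld2,B0 rp0 wp2

issued = [0, 2, 3]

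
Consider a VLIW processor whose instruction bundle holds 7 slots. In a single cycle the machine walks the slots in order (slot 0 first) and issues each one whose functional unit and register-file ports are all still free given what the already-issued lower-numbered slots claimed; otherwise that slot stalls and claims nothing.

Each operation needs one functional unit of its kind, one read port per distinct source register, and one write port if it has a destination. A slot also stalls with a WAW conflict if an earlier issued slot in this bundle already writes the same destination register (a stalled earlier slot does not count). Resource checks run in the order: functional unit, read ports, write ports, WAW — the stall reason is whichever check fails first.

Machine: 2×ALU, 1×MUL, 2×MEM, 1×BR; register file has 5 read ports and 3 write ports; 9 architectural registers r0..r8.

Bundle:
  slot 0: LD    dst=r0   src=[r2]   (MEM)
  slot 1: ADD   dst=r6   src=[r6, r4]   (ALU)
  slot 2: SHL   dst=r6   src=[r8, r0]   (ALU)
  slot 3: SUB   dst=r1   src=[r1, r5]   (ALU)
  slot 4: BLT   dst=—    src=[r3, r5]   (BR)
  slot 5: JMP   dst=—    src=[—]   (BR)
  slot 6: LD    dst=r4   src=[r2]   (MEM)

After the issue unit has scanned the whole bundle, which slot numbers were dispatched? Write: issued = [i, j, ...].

issued = [0, 1, 3, 5]

  0. MEM→r0 ⇒ go  {2A/1Mu/1Ld/1B | 4r 2w}
  1. ALU→r6 ⇒ go  {1A/1Mu/1Ld/1B | 2r 1w}
  2. ALU→r6 ⇒ no(WAW)  {1A/1Mu/1Ld/1B | 2r 1w}
  3. ALU→r1 ⇒ go  {0A/1Mu/1Ld/1B | 0r 0w}
  4. BR ⇒ no(RD_PORT)  {0A/1Mu/1Ld/1B | 0r 0w}
  5. BR ⇒ go  {0A/1Mu/1Ld/0B | 0r 0w}
  6. MEM→r4 ⇒ no(RD_PORT)  {0A/1Mu/1Ld/0B | 0r 0w}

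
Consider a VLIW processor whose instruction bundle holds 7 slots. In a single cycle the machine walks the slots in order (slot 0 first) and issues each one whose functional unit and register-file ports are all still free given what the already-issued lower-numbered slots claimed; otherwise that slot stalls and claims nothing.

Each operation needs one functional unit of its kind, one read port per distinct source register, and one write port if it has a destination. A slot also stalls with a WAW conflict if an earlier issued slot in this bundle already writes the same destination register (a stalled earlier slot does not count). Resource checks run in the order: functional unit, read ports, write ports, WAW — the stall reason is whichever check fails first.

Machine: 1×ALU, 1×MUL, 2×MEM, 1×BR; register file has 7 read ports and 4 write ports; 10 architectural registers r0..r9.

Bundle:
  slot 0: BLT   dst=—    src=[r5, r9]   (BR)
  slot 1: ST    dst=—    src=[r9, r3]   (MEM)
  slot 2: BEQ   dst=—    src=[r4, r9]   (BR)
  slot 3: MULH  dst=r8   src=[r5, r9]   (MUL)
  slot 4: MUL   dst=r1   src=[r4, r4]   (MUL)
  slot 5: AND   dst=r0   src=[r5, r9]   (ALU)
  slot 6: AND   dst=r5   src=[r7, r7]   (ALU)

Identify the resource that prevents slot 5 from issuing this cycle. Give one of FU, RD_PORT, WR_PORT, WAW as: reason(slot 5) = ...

[0] BR needs rd=2 wr=0: ok; after: ALU=1 MUL=1 MEM=2 BR=0, R=5, W=4
[1] MEM needs rd=2 wr=0: ok; after: ALU=1 MUL=1 MEM=1 BR=0, R=3, W=4
[2] BR needs rd=2 wr=0: FU; after: ALU=1 MUL=1 MEM=1 BR=0, R=3, W=4
[3] MUL needs rd=2 wr=1: ok; after: ALU=1 MUL=0 MEM=1 BR=0, R=1, W=3
[4] MUL needs rd=1 wr=1: FU; after: ALU=1 MUL=0 MEM=1 BR=0, R=1, W=3
[5] ALU needs rd=2 wr=1: RD_PORT; after: ALU=1 MUL=0 MEM=1 BR=0, R=1, W=3
[6] ALU needs rd=1 wr=1: ok; after: ALU=0 MUL=0 MEM=1 BR=0, R=0, W=2

reason(slot 5) = RD_PORT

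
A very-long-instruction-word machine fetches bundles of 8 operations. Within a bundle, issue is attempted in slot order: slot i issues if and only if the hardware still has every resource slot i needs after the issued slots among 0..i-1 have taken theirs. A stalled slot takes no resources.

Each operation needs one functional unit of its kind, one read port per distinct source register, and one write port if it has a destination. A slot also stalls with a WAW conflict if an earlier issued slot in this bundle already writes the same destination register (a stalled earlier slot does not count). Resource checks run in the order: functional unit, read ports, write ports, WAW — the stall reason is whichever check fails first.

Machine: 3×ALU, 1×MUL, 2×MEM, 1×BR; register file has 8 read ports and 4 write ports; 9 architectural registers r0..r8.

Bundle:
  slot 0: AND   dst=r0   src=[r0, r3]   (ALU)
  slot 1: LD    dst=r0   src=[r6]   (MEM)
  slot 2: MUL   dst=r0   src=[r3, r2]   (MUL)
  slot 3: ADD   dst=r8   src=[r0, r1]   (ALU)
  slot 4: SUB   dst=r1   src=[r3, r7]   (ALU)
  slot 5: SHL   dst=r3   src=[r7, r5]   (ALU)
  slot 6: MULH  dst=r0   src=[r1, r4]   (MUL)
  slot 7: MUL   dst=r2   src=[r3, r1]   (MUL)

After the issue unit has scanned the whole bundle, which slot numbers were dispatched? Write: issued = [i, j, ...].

  0. ALU→r0 ⇒ go  {2A/1Mu/2Ld/1B | 6r 3w}
  1. MEM→r0 ⇒ no(WAW)  {2A/1Mu/2Ld/1B | 6r 3w}
  2. MUL→r0 ⇒ no(WAW)  {2A/1Mu/2Ld/1B | 6r 3w}
  3. ALU→r8 ⇒ go  {1A/1Mu/2Ld/1B | 4r 2w}
  4. ALU→r1 ⇒ go  {0A/1Mu/2Ld/1B | 2r 1w}
  5. ALU→r3 ⇒ no(FU)  {0A/1Mu/2Ld/1B | 2r 1w}
  6. MUL→r0 ⇒ no(WAW)  {0A/1Mu/2Ld/1B | 2r 1w}
  7. MUL→r2 ⇒ go  {0A/0Mu/2Ld/1B | 0r 0w}

issued = [0, 3, 4, 7]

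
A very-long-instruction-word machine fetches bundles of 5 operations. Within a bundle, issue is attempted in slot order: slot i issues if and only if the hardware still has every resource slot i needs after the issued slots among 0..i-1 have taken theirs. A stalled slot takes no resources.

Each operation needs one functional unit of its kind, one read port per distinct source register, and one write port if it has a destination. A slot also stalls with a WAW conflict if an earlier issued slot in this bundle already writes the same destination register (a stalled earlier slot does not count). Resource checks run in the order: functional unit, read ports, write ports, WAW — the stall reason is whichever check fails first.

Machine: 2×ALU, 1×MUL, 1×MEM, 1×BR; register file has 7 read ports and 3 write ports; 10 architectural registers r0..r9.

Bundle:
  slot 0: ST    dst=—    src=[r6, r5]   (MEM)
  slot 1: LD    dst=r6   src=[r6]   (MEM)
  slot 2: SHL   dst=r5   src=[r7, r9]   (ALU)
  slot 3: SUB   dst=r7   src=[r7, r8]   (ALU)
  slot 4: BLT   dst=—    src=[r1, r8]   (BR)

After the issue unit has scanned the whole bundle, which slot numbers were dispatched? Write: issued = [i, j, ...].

(0) want 1×MEM +2rd +0wr — yes → AL2|MU1|ME0|BR1|rd5|wr3
(1) want 1×MEM +1rd +1wr — FU → AL2|MU1|ME0|BR1|rd5|wr3
(2) want 1×ALU +2rd +1wr — yes → AL1|MU1|ME0|BR1|rd3|wr2
(3) want 1×ALU +2rd +1wr — yes → AL0|MU1|ME0|BR1|rd1|wr1
(4) want 1×BR +2rd +0wr — RD_PORT → AL0|MU1|ME0|BR1|rd1|wr1

issued = [0, 2, 3]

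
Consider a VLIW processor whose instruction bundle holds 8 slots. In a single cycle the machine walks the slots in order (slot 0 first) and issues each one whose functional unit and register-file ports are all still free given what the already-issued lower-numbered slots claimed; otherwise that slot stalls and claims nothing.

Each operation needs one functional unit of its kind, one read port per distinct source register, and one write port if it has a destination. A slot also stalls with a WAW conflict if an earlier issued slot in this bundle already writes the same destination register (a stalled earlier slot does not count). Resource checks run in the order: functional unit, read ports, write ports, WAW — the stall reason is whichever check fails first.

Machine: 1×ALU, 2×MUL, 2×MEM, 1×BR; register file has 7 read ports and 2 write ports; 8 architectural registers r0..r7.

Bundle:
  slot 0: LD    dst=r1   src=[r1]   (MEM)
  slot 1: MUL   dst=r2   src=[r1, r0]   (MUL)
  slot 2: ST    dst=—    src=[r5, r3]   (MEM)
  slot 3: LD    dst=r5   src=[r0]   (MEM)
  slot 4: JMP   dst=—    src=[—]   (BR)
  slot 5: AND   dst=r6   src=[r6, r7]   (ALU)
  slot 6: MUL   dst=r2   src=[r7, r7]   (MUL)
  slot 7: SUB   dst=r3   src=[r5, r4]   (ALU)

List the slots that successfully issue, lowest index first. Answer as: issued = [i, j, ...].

issued = [0, 1, 2, 4]

(0) want 1×MEM +1rd +1wr — yes → AL1|MU2|ME1|BR1|rd6|wr1
(1) want 1×MUL +2rd +1wr — yes → AL1|MU1|ME1|BR1|rd4|wr0
(2) want 1×MEM +2rd +0wr — yes → AL1|MU1|ME0|BR1|rd2|wr0
(3) want 1×MEM +1rd +1wr — FU → AL1|MU1|ME0|BR1|rd2|wr0
(4) want 1×BR +0rd +0wr — yes → AL1|MU1|ME0|BR0|rd2|wr0
(5) want 1×ALU +2rd +1wr — WR_PORT → AL1|MU1|ME0|BR0|rd2|wr0
(6) want 1×MUL +1rd +1wr — WR_PORT → AL1|MU1|ME0|BR0|rd2|wr0
(7) want 1×ALU +2rd +1wr — WR_PORT → AL1|MU1|ME0|BR0|rd2|wr0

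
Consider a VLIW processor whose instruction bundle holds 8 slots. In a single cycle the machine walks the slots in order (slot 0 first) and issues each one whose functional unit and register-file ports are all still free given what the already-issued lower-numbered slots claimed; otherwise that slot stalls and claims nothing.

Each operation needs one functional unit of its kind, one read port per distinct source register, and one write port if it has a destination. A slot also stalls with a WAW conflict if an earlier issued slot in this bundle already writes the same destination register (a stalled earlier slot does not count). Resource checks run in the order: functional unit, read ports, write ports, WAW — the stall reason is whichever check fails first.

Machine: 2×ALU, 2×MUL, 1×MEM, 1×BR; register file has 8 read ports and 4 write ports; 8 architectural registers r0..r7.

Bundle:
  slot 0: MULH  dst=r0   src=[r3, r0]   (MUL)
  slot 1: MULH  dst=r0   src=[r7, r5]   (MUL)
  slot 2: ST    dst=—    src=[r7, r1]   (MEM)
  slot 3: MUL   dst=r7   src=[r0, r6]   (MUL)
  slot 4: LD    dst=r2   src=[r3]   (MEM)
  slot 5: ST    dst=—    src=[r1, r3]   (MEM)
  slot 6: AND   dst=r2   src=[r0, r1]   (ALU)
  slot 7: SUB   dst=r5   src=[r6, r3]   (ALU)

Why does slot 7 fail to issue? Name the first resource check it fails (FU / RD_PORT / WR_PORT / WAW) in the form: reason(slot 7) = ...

reason(slot 7) = RD_PORT

(0) want 1×MUL +2rd +1wr — yes → AL2|MU1|ME1|BR1|rd6|wr3
(1) want 1×MUL +2rd +1wr — WAW → AL2|MU1|ME1|BR1|rd6|wr3
(2) want 1×MEM +2rd +0wr — yes → AL2|MU1|ME0|BR1|rd4|wr3
(3) want 1×MUL +2rd +1wr — yes → AL2|MU0|ME0|BR1|rd2|wr2
(4) want 1×MEM +1rd +1wr — FU → AL2|MU0|ME0|BR1|rd2|wr2
(5) want 1×MEM +2rd +0wr — FU → AL2|MU0|ME0|BR1|rd2|wr2
(6) want 1×ALU +2rd +1wr — yes → AL1|MU0|ME0|BR1|rd0|wr1
(7) want 1×ALU +2rd +1wr — RD_PORT → AL1|MU0|ME0|BR1|rd0|wr1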